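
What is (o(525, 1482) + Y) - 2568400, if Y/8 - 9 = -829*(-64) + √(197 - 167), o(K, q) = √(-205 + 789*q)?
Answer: -2143880 + √1169093 + 8*√30 ≈ -2.1428e+6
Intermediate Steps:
Y = 424520 + 8*√30 (Y = 72 + 8*(-829*(-64) + √(197 - 167)) = 72 + 8*(53056 + √30) = 72 + (424448 + 8*√30) = 424520 + 8*√30 ≈ 4.2456e+5)
(o(525, 1482) + Y) - 2568400 = (√(-205 + 789*1482) + (424520 + 8*√30)) - 2568400 = (√(-205 + 1169298) + (424520 + 8*√30)) - 2568400 = (√1169093 + (424520 + 8*√30)) - 2568400 = (424520 + √1169093 + 8*√30) - 2568400 = -2143880 + √1169093 + 8*√30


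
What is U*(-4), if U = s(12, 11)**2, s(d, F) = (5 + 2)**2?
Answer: -9604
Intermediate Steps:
s(d, F) = 49 (s(d, F) = 7**2 = 49)
U = 2401 (U = 49**2 = 2401)
U*(-4) = 2401*(-4) = -9604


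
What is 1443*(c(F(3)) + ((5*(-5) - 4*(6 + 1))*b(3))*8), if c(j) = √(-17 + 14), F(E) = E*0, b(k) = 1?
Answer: -611832 + 1443*I*√3 ≈ -6.1183e+5 + 2499.3*I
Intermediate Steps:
F(E) = 0
c(j) = I*√3 (c(j) = √(-3) = I*√3)
1443*(c(F(3)) + ((5*(-5) - 4*(6 + 1))*b(3))*8) = 1443*(I*√3 + ((5*(-5) - 4*(6 + 1))*1)*8) = 1443*(I*√3 + ((-25 - 4*7)*1)*8) = 1443*(I*√3 + ((-25 - 28)*1)*8) = 1443*(I*√3 - 53*1*8) = 1443*(I*√3 - 53*8) = 1443*(I*√3 - 424) = 1443*(-424 + I*√3) = -611832 + 1443*I*√3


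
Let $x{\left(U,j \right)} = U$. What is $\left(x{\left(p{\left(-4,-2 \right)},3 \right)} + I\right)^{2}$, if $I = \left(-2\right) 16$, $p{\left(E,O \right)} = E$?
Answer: $1296$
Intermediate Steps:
$I = -32$
$\left(x{\left(p{\left(-4,-2 \right)},3 \right)} + I\right)^{2} = \left(-4 - 32\right)^{2} = \left(-36\right)^{2} = 1296$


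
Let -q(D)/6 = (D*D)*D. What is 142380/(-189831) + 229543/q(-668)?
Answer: -84866061695909/113168749920384 ≈ -0.74991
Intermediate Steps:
q(D) = -6*D³ (q(D) = -6*D*D*D = -6*D²*D = -6*D³)
142380/(-189831) + 229543/q(-668) = 142380/(-189831) + 229543/((-6*(-668)³)) = 142380*(-1/189831) + 229543/((-6*(-298077632))) = -47460/63277 + 229543/1788465792 = -84866061695909/113168749920384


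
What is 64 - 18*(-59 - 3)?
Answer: 1180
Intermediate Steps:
64 - 18*(-59 - 3) = 64 - 18*(-62) = 64 + 1116 = 1180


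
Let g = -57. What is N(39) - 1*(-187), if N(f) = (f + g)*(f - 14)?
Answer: -263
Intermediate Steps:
N(f) = (-57 + f)*(-14 + f) (N(f) = (f - 57)*(f - 14) = (-57 + f)*(-14 + f))
N(39) - 1*(-187) = (798 + 39² - 71*39) - 1*(-187) = (798 + 1521 - 2769) + 187 = -450 + 187 = -263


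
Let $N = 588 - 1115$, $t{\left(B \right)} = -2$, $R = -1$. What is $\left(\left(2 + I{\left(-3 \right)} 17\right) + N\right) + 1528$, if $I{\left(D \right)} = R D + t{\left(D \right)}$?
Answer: $1020$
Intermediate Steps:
$N = -527$ ($N = 588 - 1115 = -527$)
$I{\left(D \right)} = -2 - D$ ($I{\left(D \right)} = - D - 2 = -2 - D$)
$\left(\left(2 + I{\left(-3 \right)} 17\right) + N\right) + 1528 = \left(\left(2 + \left(-2 - -3\right) 17\right) - 527\right) + 1528 = \left(\left(2 + \left(-2 + 3\right) 17\right) - 527\right) + 1528 = \left(\left(2 + 1 \cdot 17\right) - 527\right) + 1528 = \left(\left(2 + 17\right) - 527\right) + 1528 = \left(19 - 527\right) + 1528 = -508 + 1528 = 1020$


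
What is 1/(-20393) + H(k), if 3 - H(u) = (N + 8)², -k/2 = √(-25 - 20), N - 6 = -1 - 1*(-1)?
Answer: -3935850/20393 ≈ -193.00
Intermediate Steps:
N = 6 (N = 6 + (-1 - 1*(-1)) = 6 + (-1 + 1) = 6 + 0 = 6)
k = -6*I*√5 (k = -2*√(-25 - 20) = -6*I*√5 ≈ -13.416*I)
H(u) = -193 (H(u) = 3 - (6 + 8)² = 3 - 1*14² = 3 - 1*196 = 3 - 196 = -193)
1/(-20393) + H(k) = 1/(-20393) - 193 = -1/20393 - 193 = -3935850/20393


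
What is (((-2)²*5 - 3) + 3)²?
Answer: 400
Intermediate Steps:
(((-2)²*5 - 3) + 3)² = ((4*5 - 3) + 3)² = ((20 - 3) + 3)² = (17 + 3)² = 20² = 400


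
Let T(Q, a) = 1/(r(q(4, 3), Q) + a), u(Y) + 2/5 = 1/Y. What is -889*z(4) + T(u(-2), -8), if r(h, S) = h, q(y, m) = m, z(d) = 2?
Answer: -8891/5 ≈ -1778.2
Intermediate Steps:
u(Y) = -2/5 + 1/Y
T(Q, a) = 1/(3 + a)
-889*z(4) + T(u(-2), -8) = -889*2 + 1/(3 - 8) = -1778 + 1/(-5) = -1778 - 1/5 = -8891/5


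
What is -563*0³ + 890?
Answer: 890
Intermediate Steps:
-563*0³ + 890 = -563*0 + 890 = 0 + 890 = 890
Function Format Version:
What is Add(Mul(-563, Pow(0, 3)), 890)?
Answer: 890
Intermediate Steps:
Add(Mul(-563, Pow(0, 3)), 890) = Add(Mul(-563, 0), 890) = Add(0, 890) = 890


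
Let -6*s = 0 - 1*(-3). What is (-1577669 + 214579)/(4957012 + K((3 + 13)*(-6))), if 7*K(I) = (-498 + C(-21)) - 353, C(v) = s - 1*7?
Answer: -19083260/69396451 ≈ -0.27499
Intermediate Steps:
s = -½ (s = -(0 - 1*(-3))/6 = -(0 + 3)/6 = -⅙*3 = -½ ≈ -0.50000)
C(v) = -15/2 (C(v) = -½ - 1*7 = -½ - 7 = -15/2)
K(I) = -1717/14 (K(I) = ((-498 - 15/2) - 353)/7 = (-1011/2 - 353)/7 = (⅐)*(-1717/2) = -1717/14)
(-1577669 + 214579)/(4957012 + K((3 + 13)*(-6))) = (-1577669 + 214579)/(4957012 - 1717/14) = -1363090/69396451/14 = -1363090*14/69396451 = -19083260/69396451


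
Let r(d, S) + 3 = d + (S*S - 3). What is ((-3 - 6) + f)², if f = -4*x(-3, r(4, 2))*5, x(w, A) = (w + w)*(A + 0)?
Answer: 53361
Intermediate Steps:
r(d, S) = -6 + d + S² (r(d, S) = -3 + (d + (S*S - 3)) = -3 + (d + (S² - 3)) = -3 + (d + (-3 + S²)) = -3 + (-3 + d + S²) = -6 + d + S²)
x(w, A) = 2*A*w (x(w, A) = (2*w)*A = 2*A*w)
f = 240 (f = -8*(-6 + 4 + 2²)*(-3)*5 = -8*(-6 + 4 + 4)*(-3)*5 = -8*2*(-3)*5 = -4*(-12)*5 = 48*5 = 240)
((-3 - 6) + f)² = ((-3 - 6) + 240)² = (-9 + 240)² = 231² = 53361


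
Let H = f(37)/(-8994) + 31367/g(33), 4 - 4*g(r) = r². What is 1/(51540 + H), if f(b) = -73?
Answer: 1394070/71689170659 ≈ 1.9446e-5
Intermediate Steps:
g(r) = 1 - r²/4
H = -161197141/1394070 (H = -73/(-8994) + 31367/(1 - ¼*33²) = -73*(-1/8994) + 31367/(1 - ¼*1089) = 73/8994 + 31367/(1 - 1089/4) = 73/8994 + 31367/(-1085/4) = 73/8994 + 31367*(-4/1085) = 73/8994 - 17924/155 = -161197141/1394070 ≈ -115.63)
1/(51540 + H) = 1/(51540 - 161197141/1394070) = 1/(71689170659/1394070) = 1394070/71689170659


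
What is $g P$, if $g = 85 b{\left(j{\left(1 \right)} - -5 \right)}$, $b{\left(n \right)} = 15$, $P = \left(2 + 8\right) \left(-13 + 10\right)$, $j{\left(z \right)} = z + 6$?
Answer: $-38250$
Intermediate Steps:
$j{\left(z \right)} = 6 + z$
$P = -30$ ($P = 10 \left(-3\right) = -30$)
$g = 1275$ ($g = 85 \cdot 15 = 1275$)
$g P = 1275 \left(-30\right) = -38250$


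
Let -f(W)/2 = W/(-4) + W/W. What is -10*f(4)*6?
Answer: 0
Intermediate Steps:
f(W) = -2 + W/2 (f(W) = -2*(W/(-4) + W/W) = -2*(W*(-¼) + 1) = -2*(-W/4 + 1) = -2*(1 - W/4) = -2 + W/2)
-10*f(4)*6 = -10*(-2 + (½)*4)*6 = -10*(-2 + 2)*6 = -10*0*6 = 0*6 = 0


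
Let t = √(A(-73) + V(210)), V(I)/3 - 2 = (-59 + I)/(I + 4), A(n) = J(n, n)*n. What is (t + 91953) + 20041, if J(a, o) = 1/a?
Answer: 111994 + √417514/214 ≈ 1.1200e+5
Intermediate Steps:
A(n) = 1 (A(n) = n/n = 1)
V(I) = 6 + 3*(-59 + I)/(4 + I) (V(I) = 6 + 3*((-59 + I)/(I + 4)) = 6 + 3*((-59 + I)/(4 + I)) = 6 + 3*(-59 + I)/(4 + I))
t = √417514/214 (t = √(1 + 9*(-17 + 210)/(4 + 210)) = √(1 + 9*193/214) = √(1 + 9*(1/214)*193) = √(1 + 1737/214) = √(1951/214) = √417514/214 ≈ 3.0194)
(t + 91953) + 20041 = (√417514/214 + 91953) + 20041 = (91953 + √417514/214) + 20041 = 111994 + √417514/214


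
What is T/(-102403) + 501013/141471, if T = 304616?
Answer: 8210904103/14487054813 ≈ 0.56678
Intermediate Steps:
T/(-102403) + 501013/141471 = 304616/(-102403) + 501013/141471 = 304616*(-1/102403) + 501013*(1/141471) = -304616/102403 + 501013/141471 = 8210904103/14487054813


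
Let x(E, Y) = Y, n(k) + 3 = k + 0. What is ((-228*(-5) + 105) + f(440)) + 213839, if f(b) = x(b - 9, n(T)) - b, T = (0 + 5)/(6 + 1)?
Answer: 1502492/7 ≈ 2.1464e+5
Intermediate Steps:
T = 5/7 ≈ 0.71429
n(k) = -3 + k (n(k) = -3 + (k + 0) = -3 + k)
f(b) = -16/7 - b (f(b) = (-3 + 5/7) - b = -16/7 - b)
((-228*(-5) + 105) + f(440)) + 213839 = ((-228*(-5) + 105) + (-16/7 - 1*440)) + 213839 = ((1140 + 105) + (-16/7 - 440)) + 213839 = (1245 - 3096/7) + 213839 = 5619/7 + 213839 = 1502492/7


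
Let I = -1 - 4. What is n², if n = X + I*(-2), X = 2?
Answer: 144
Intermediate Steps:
I = -5
n = 12 (n = 2 - 5*(-2) = 2 + 10 = 12)
n² = 12² = 144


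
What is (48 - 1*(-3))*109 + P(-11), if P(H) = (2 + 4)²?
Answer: 5595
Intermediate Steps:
P(H) = 36 (P(H) = 6² = 36)
(48 - 1*(-3))*109 + P(-11) = (48 - 1*(-3))*109 + 36 = (48 + 3)*109 + 36 = 51*109 + 36 = 5559 + 36 = 5595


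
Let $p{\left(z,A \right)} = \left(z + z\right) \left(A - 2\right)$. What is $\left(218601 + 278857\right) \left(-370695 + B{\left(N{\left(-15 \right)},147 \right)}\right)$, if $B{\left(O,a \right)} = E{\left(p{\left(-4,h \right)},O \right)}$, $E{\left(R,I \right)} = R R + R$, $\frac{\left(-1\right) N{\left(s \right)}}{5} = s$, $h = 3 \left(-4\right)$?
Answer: $-178109364862$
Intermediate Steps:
$h = -12$
$N{\left(s \right)} = - 5 s$
$p{\left(z,A \right)} = 2 z \left(-2 + A\right)$
$E{\left(R,I \right)} = R + R^{2}$ ($E{\left(R,I \right)} = R^{2} + R = R + R^{2}$)
$B{\left(O,a \right)} = 12656$ ($B{\left(O,a \right)} = 2 \left(-4\right) \left(-2 - 12\right) \left(1 + 2 \left(-4\right) \left(-2 - 12\right)\right) = 2 \left(-4\right) \left(-14\right) \left(1 + 2 \left(-4\right) \left(-14\right)\right) = 112 \left(1 + 112\right) = 112 \cdot 113 = 12656$)
$\left(218601 + 278857\right) \left(-370695 + B{\left(N{\left(-15 \right)},147 \right)}\right) = \left(218601 + 278857\right) \left(-370695 + 12656\right) = 497458 \left(-358039\right) = -178109364862$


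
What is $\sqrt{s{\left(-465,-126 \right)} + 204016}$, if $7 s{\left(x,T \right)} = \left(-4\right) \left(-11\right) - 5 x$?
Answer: $\frac{\sqrt{10013367}}{7} \approx 452.06$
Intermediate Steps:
$s{\left(x,T \right)} = \frac{44}{7} - \frac{5 x}{7}$ ($s{\left(x,T \right)} = \frac{\left(-4\right) \left(-11\right) - 5 x}{7} = \frac{44 - 5 x}{7} = \frac{44}{7} - \frac{5 x}{7}$)
$\sqrt{s{\left(-465,-126 \right)} + 204016} = \sqrt{\left(\frac{44}{7} - - \frac{2325}{7}\right) + 204016} = \sqrt{\left(\frac{44}{7} + \frac{2325}{7}\right) + 204016} = \sqrt{\frac{2369}{7} + 204016} = \sqrt{\frac{1430481}{7}} = \frac{\sqrt{10013367}}{7}$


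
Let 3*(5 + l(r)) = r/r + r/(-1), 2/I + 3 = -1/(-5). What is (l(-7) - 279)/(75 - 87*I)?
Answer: -1477/720 ≈ -2.0514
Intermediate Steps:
I = -5/7 (I = 2/(-3 - 1/(-5)) = 2/(-3 - 1*(-⅕)) = 2/(-3 + ⅕) = 2/(-14/5) = 2*(-5/14) = -5/7 ≈ -0.71429)
l(r) = -14/3 - r/3 (l(r) = -5 + (r/r + r/(-1))/3 = -5 + (1 + r*(-1))/3 = -5 + (1 - r)/3 = -5 + (⅓ - r/3) = -14/3 - r/3)
(l(-7) - 279)/(75 - 87*I) = ((-14/3 - ⅓*(-7)) - 279)/(75 - 87*(-5/7)) = ((-14/3 + 7/3) - 279)/(75 + 435/7) = (-7/3 - 279)/(960/7) = -844/3*7/960 = -1477/720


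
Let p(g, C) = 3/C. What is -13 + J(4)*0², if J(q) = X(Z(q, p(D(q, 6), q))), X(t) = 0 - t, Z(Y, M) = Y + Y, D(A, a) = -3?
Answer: -13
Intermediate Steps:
Z(Y, M) = 2*Y
X(t) = -t
J(q) = -2*q
-13 + J(4)*0² = -13 - 2*4*0² = -13 - 8*0 = -13 + 0 = -13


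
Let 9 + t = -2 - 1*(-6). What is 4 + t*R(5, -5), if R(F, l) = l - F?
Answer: 54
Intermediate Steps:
t = -5 (t = -9 + (-2 - 1*(-6)) = -9 + (-2 + 6) = -9 + 4 = -5)
4 + t*R(5, -5) = 4 - 5*(-5 - 1*5) = 4 - 5*(-5 - 5) = 4 - 5*(-10) = 4 + 50 = 54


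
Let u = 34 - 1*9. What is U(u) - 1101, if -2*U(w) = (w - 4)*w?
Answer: -2727/2 ≈ -1363.5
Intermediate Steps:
u = 25 (u = 34 - 9 = 25)
U(w) = -w*(-4 + w)/2 (U(w) = -(w - 4)*w/2 = -(-4 + w)*w/2 = -w*(-4 + w)/2)
U(u) - 1101 = (1/2)*25*(4 - 1*25) - 1101 = (1/2)*25*(4 - 25) - 1101 = (1/2)*25*(-21) - 1101 = -525/2 - 1101 = -2727/2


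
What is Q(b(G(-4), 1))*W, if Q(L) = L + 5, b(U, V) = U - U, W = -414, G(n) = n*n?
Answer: -2070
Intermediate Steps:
G(n) = n**2
b(U, V) = 0
Q(L) = 5 + L
Q(b(G(-4), 1))*W = (5 + 0)*(-414) = 5*(-414) = -2070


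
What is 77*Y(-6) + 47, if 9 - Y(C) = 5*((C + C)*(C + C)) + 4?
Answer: -55008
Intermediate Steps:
Y(C) = 5 - 20*C² (Y(C) = 9 - (5*((C + C)*(C + C)) + 4) = 9 - (5*((2*C)*(2*C)) + 4) = 9 - (5*(4*C²) + 4) = 9 - (20*C² + 4) = 9 - (4 + 20*C²) = 9 + (-4 - 20*C²) = 5 - 20*C²)
77*Y(-6) + 47 = 77*(5 - 20*(-6)²) + 47 = 77*(5 - 20*36) + 47 = 77*(5 - 720) + 47 = 77*(-715) + 47 = -55055 + 47 = -55008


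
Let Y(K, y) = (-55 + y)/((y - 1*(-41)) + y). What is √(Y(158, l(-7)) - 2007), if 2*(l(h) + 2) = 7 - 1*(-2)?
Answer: I*√4249227/46 ≈ 44.812*I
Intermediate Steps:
l(h) = 5/2 (l(h) = -2 + (7 - 1*(-2))/2 = -2 + (7 + 2)/2 = -2 + (½)*9 = -2 + 9/2 = 5/2)
Y(K, y) = (-55 + y)/(41 + 2*y) (Y(K, y) = (-55 + y)/((y + 41) + y) = (-55 + y)/((41 + y) + y) = (-55 + y)/(41 + 2*y))
√(Y(158, l(-7)) - 2007) = √((-55 + 5/2)/(41 + 2*(5/2)) - 2007) = √(-105/2/(41 + 5) - 2007) = √(-105/2/46 - 2007) = √((1/46)*(-105/2) - 2007) = √(-105/92 - 2007) = √(-184749/92) = I*√4249227/46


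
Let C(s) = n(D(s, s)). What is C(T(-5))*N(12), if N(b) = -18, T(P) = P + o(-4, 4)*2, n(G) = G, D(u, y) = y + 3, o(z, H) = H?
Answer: -108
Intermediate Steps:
D(u, y) = 3 + y
T(P) = 8 + P (T(P) = P + 4*2 = P + 8 = 8 + P)
C(s) = 3 + s
C(T(-5))*N(12) = (3 + (8 - 5))*(-18) = (3 + 3)*(-18) = 6*(-18) = -108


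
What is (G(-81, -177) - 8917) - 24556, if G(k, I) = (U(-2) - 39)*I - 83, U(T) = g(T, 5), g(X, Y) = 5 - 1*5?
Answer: -26653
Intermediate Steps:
g(X, Y) = 0 (g(X, Y) = 5 - 5 = 0)
U(T) = 0
G(k, I) = -83 - 39*I (G(k, I) = (0 - 39)*I - 83 = -39*I - 83 = -83 - 39*I)
(G(-81, -177) - 8917) - 24556 = ((-83 - 39*(-177)) - 8917) - 24556 = ((-83 + 6903) - 8917) - 24556 = (6820 - 8917) - 24556 = -2097 - 24556 = -26653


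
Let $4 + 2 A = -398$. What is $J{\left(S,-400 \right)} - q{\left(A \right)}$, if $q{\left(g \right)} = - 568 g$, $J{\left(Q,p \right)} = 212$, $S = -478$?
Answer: $-113956$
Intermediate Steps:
$A = -201$ ($A = -2 + \frac{1}{2} \left(-398\right) = -2 - 199 = -201$)
$J{\left(S,-400 \right)} - q{\left(A \right)} = 212 - \left(-568\right) \left(-201\right) = 212 - 114168 = -113956$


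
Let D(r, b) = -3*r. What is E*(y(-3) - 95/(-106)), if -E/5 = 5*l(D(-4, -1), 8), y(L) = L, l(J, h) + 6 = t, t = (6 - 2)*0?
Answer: -16725/53 ≈ -315.57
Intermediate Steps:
t = 0 (t = 4*0 = 0)
l(J, h) = -6 (l(J, h) = -6 + 0 = -6)
E = 150 (E = -25*(-6) = -5*(-30) = 150)
E*(y(-3) - 95/(-106)) = 150*(-3 - 95/(-106)) = 150*(-3 - 95*(-1/106)) = 150*(-3 + 95/106) = 150*(-223/106) = -16725/53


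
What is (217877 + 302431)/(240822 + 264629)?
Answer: 520308/505451 ≈ 1.0294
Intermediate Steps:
(217877 + 302431)/(240822 + 264629) = 520308/505451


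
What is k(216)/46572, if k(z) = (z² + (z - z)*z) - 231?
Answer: 15475/15524 ≈ 0.99684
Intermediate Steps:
k(z) = -231 + z² (k(z) = (z² + 0*z) - 231 = (z² + 0) - 231 = z² - 231 = -231 + z²)
k(216)/46572 = (-231 + 216²)/46572 = (-231 + 46656)*(1/46572) = 46425*(1/46572) = 15475/15524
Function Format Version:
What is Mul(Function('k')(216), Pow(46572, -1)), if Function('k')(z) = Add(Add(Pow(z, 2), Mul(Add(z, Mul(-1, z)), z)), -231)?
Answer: Rational(15475, 15524) ≈ 0.99684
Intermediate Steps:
Function('k')(z) = Add(-231, Pow(z, 2)) (Function('k')(z) = Add(Add(Pow(z, 2), Mul(0, z)), -231) = Add(Add(Pow(z, 2), 0), -231) = Add(Pow(z, 2), -231) = Add(-231, Pow(z, 2)))
Mul(Function('k')(216), Pow(46572, -1)) = Mul(Add(-231, Pow(216, 2)), Pow(46572, -1)) = Mul(Add(-231, 46656), Rational(1, 46572)) = Mul(46425, Rational(1, 46572)) = Rational(15475, 15524)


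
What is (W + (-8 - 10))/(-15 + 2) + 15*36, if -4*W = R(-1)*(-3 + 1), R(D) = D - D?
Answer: 7038/13 ≈ 541.38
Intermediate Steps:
R(D) = 0
W = 0 (W = -0*(-3 + 1) = -0*(-2) = -¼*0 = 0)
(W + (-8 - 10))/(-15 + 2) + 15*36 = (0 + (-8 - 10))/(-15 + 2) + 15*36 = (0 - 18)/(-13) + 540 = -18*(-1/13) + 540 = 18/13 + 540 = 7038/13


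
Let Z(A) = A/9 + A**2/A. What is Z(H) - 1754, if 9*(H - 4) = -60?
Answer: -47438/27 ≈ -1757.0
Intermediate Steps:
H = -8/3 (H = 4 + (1/9)*(-60) = 4 - 20/3 = -8/3 ≈ -2.6667)
Z(A) = 10*A/9 (Z(A) = A*(1/9) + A = A/9 + A = 10*A/9)
Z(H) - 1754 = (10/9)*(-8/3) - 1754 = -80/27 - 1754 = -47438/27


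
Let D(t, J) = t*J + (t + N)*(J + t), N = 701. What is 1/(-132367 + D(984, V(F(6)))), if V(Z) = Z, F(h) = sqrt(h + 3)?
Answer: 1/1533680 ≈ 6.5203e-7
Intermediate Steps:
F(h) = sqrt(3 + h)
D(t, J) = J*t + (701 + t)*(J + t) (D(t, J) = t*J + (t + 701)*(J + t) = J*t + (701 + t)*(J + t))
1/(-132367 + D(984, V(F(6)))) = 1/(-132367 + (984**2 + 701*sqrt(3 + 6) + 701*984 + 2*sqrt(3 + 6)*984)) = 1/(-132367 + (968256 + 701*sqrt(9) + 689784 + 2*sqrt(9)*984)) = 1/(-132367 + (968256 + 701*3 + 689784 + 2*3*984)) = 1/(-132367 + (968256 + 2103 + 689784 + 5904)) = 1/(-132367 + 1666047) = 1/1533680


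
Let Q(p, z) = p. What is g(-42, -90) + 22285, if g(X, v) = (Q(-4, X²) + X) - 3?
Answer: 22236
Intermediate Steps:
g(X, v) = -7 + X (g(X, v) = (-4 + X) - 3 = -7 + X)
g(-42, -90) + 22285 = (-7 - 42) + 22285 = -49 + 22285 = 22236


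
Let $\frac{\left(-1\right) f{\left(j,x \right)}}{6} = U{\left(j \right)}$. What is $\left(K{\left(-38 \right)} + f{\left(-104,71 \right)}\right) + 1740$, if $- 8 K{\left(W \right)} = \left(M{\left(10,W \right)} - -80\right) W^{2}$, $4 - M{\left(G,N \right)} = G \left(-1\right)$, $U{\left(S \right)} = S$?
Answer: $-14603$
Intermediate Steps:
$f{\left(j,x \right)} = - 6 j$
$M{\left(G,N \right)} = 4 + G$ ($M{\left(G,N \right)} = 4 - G \left(-1\right) = 4 - - G = 4 + G$)
$K{\left(W \right)} = - \frac{47 W^{2}}{4}$ ($K{\left(W \right)} = - \frac{\left(\left(4 + 10\right) - -80\right) W^{2}}{8} = - \frac{\left(14 + 80\right) W^{2}}{8} = - \frac{94 W^{2}}{8} = - \frac{47 W^{2}}{4}$)
$\left(K{\left(-38 \right)} + f{\left(-104,71 \right)}\right) + 1740 = \left(- \frac{47 \left(-38\right)^{2}}{4} - -624\right) + 1740 = \left(\left(- \frac{47}{4}\right) 1444 + 624\right) + 1740 = \left(-16967 + 624\right) + 1740 = -16343 + 1740 = -14603$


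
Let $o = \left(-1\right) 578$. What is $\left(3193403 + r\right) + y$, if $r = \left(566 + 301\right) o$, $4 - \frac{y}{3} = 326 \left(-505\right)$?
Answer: $3186179$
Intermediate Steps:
$o = -578$
$y = 493902$ ($y = 12 - 3 \cdot 326 \left(-505\right) = 12 - -493890 = 12 + 493890 = 493902$)
$r = -501126$ ($r = \left(566 + 301\right) \left(-578\right) = 867 \left(-578\right) = -501126$)
$\left(3193403 + r\right) + y = \left(3193403 - 501126\right) + 493902 = 2692277 + 493902 = 3186179$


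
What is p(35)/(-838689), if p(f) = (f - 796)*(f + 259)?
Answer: 74578/279563 ≈ 0.26677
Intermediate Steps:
p(f) = (-796 + f)*(259 + f)
p(35)/(-838689) = (-206164 + 35**2 - 537*35)/(-838689) = (-206164 + 1225 - 18795)*(-1/838689) = -223734*(-1/838689) = 74578/279563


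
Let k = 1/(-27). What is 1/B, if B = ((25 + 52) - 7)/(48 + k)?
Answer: 37/54 ≈ 0.68519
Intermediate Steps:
k = -1/27 ≈ -0.037037
B = 54/37 (B = ((25 + 52) - 7)/(48 - 1/27) = (77 - 7)/(1295/27) = (27/1295)*70 = 54/37 ≈ 1.4595)
1/B = 1/(54/37) = 37/54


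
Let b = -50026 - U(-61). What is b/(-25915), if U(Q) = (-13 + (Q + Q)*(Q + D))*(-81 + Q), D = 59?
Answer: 17224/25915 ≈ 0.66463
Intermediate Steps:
U(Q) = (-81 + Q)*(-13 + 2*Q*(59 + Q)) (U(Q) = (-13 + (Q + Q)*(Q + 59))*(-81 + Q) = (-13 + (2*Q)*(59 + Q))*(-81 + Q) = (-13 + 2*Q*(59 + Q))*(-81 + Q) = (-81 + Q)*(-13 + 2*Q*(59 + Q)))
b = -17224 (b = -50026 - (1053 - 9571*(-61) - 44*(-61)**2 + 2*(-61)**3) = -50026 - (1053 + 583831 - 44*3721 + 2*(-226981)) = -50026 - (1053 + 583831 - 163724 - 453962) = -50026 - 1*(-32802) = -50026 + 32802 = -17224)
b/(-25915) = -17224/(-25915) = -17224*(-1/25915) = 17224/25915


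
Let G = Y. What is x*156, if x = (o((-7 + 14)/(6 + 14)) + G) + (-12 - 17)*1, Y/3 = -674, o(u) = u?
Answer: -1599507/5 ≈ -3.1990e+5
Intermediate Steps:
Y = -2022 (Y = 3*(-674) = -2022)
G = -2022
x = -41013/20 (x = ((-7 + 14)/(6 + 14) - 2022) + (-12 - 17)*1 = (7/20 - 2022) - 29*1 = (7*(1/20) - 2022) - 29 = (7/20 - 2022) - 29 = -40433/20 - 29 = -41013/20 ≈ -2050.6)
x*156 = -41013/20*156 = -1599507/5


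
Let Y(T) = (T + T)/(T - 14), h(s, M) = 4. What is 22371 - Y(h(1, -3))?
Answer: 111859/5 ≈ 22372.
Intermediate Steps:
Y(T) = 2*T/(-14 + T) (Y(T) = (2*T)/(-14 + T) = 2*T/(-14 + T))
22371 - Y(h(1, -3)) = 22371 - 2*4/(-14 + 4) = 22371 - 2*4/(-10) = 22371 - 2*4*(-1)/10 = 22371 - 1*(-⅘) = 22371 + ⅘ = 111859/5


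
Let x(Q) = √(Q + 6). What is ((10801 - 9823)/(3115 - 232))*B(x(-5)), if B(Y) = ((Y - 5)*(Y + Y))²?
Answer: 20864/961 ≈ 21.711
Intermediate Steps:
x(Q) = √(6 + Q)
B(Y) = 4*Y²*(-5 + Y)² (B(Y) = ((-5 + Y)*(2*Y))² = (2*Y*(-5 + Y))² = 4*Y²*(-5 + Y)²)
((10801 - 9823)/(3115 - 232))*B(x(-5)) = ((10801 - 9823)/(3115 - 232))*(4*(√(6 - 5))²*(-5 + √(6 - 5))²) = (978/2883)*(4*(√1)²*(-5 + √1)²) = (978*(1/2883))*(4*1²*(-5 + 1)²) = 326*(4*1*(-4)²)/961 = 326*(4*1*16)/961 = (326/961)*64 = 20864/961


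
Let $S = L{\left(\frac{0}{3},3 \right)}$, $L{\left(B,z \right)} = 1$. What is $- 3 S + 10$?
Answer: $7$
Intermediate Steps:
$S = 1$
$- 3 S + 10 = \left(-3\right) 1 + 10 = -3 + 10 = 7$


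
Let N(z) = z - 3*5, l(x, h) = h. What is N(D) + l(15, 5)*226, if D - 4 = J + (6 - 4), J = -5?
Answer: 1116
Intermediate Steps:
D = 1 (D = 4 + (-5 + (6 - 4)) = 4 + (-5 + 2) = 4 - 3 = 1)
N(z) = -15 + z (N(z) = z - 15 = -15 + z)
N(D) + l(15, 5)*226 = (-15 + 1) + 5*226 = -14 + 1130 = 1116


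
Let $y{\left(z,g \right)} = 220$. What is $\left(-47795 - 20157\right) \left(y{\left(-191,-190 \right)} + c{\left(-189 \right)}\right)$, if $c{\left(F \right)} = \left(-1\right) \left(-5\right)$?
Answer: $-15289200$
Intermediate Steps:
$c{\left(F \right)} = 5$
$\left(-47795 - 20157\right) \left(y{\left(-191,-190 \right)} + c{\left(-189 \right)}\right) = \left(-47795 - 20157\right) \left(220 + 5\right) = \left(-67952\right) 225 = -15289200$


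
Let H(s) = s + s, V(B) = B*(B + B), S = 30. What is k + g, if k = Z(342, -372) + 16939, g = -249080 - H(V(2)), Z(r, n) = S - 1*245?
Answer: -232372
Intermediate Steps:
V(B) = 2*B**2 (V(B) = B*(2*B) = 2*B**2)
H(s) = 2*s
Z(r, n) = -215 (Z(r, n) = 30 - 1*245 = 30 - 245 = -215)
g = -249096 (g = -249080 - 2*2*2**2 = -249080 - 2*2*4 = -249080 - 2*8 = -249080 - 1*16 = -249080 - 16 = -249096)
k = 16724 (k = -215 + 16939 = 16724)
k + g = 16724 - 249096 = -232372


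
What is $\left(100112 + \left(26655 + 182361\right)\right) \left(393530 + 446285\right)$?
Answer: $259610331320$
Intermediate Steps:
$\left(100112 + \left(26655 + 182361\right)\right) \left(393530 + 446285\right) = \left(100112 + 209016\right) 839815 = 309128 \cdot 839815 = 259610331320$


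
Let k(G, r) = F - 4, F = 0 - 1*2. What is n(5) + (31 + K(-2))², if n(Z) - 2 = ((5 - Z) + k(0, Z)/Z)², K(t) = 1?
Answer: 25686/25 ≈ 1027.4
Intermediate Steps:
F = -2 (F = 0 - 2 = -2)
k(G, r) = -6 (k(G, r) = -2 - 4 = -6)
n(Z) = 2 + (5 - Z - 6/Z)² (n(Z) = 2 + ((5 - Z) - 6/Z)² = 2 + (5 - Z - 6/Z)²)
n(5) + (31 + K(-2))² = (2 + (6 + 5² - 5*5)²/5²) + (31 + 1)² = (2 + (6 + 25 - 25)²/25) + 32² = (2 + (1/25)*6²) + 1024 = (2 + (1/25)*36) + 1024 = (2 + 36/25) + 1024 = 86/25 + 1024 = 25686/25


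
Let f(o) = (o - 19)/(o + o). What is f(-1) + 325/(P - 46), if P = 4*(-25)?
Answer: 1135/146 ≈ 7.7740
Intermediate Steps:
f(o) = (-19 + o)/(2*o) (f(o) = (-19 + o)/((2*o)) = (-19 + o)*(1/(2*o)) = (-19 + o)/(2*o))
P = -100
f(-1) + 325/(P - 46) = (½)*(-19 - 1)/(-1) + 325/(-100 - 46) = (½)*(-1)*(-20) + 325/(-146) = 10 + 325*(-1/146) = 10 - 325/146 = 1135/146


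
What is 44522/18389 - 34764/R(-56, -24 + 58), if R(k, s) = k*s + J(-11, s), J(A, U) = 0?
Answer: 25858753/1250452 ≈ 20.680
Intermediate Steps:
R(k, s) = k*s (R(k, s) = k*s + 0 = k*s)
44522/18389 - 34764/R(-56, -24 + 58) = 44522/18389 - 34764*(-1/(56*(-24 + 58))) = 44522*(1/18389) - 34764/((-56*34)) = 44522/18389 - 34764/(-1904) = 44522/18389 - 34764*(-1/1904) = 44522/18389 + 8691/476 = 25858753/1250452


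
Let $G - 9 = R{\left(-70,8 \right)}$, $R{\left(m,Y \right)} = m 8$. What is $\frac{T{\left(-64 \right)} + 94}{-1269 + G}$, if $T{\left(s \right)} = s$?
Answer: $- \frac{3}{182} \approx -0.016484$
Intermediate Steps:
$R{\left(m,Y \right)} = 8 m$
$G = -551$ ($G = 9 + 8 \left(-70\right) = 9 - 560 = -551$)
$\frac{T{\left(-64 \right)} + 94}{-1269 + G} = \frac{-64 + 94}{-1269 - 551} = \frac{30}{-1820} = 30 \left(- \frac{1}{1820}\right) = - \frac{3}{182}$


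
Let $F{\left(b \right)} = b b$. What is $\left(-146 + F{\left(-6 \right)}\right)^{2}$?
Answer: $12100$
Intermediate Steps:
$F{\left(b \right)} = b^{2}$
$\left(-146 + F{\left(-6 \right)}\right)^{2} = \left(-146 + \left(-6\right)^{2}\right)^{2} = \left(-146 + 36\right)^{2} = \left(-110\right)^{2} = 12100$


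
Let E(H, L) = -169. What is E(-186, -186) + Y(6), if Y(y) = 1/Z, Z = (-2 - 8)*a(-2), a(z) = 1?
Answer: -1691/10 ≈ -169.10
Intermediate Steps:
Z = -10 (Z = (-2 - 8)*1 = -10*1 = -10)
Y(y) = -⅒ (Y(y) = 1/(-10) = -⅒)
E(-186, -186) + Y(6) = -169 - ⅒ = -1691/10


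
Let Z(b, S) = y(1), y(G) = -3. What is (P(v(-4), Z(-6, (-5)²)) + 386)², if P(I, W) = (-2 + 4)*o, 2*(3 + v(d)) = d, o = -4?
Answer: 142884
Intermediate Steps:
v(d) = -3 + d/2
Z(b, S) = -3
P(I, W) = -8 (P(I, W) = (-2 + 4)*(-4) = 2*(-4) = -8)
(P(v(-4), Z(-6, (-5)²)) + 386)² = (-8 + 386)² = 378² = 142884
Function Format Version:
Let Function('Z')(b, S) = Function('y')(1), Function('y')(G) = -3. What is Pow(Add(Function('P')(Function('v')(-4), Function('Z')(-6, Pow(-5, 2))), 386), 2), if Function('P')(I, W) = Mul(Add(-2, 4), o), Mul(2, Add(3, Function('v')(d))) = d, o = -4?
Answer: 142884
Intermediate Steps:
Function('v')(d) = Add(-3, Mul(Rational(1, 2), d))
Function('Z')(b, S) = -3
Function('P')(I, W) = -8 (Function('P')(I, W) = Mul(Add(-2, 4), -4) = Mul(2, -4) = -8)
Pow(Add(Function('P')(Function('v')(-4), Function('Z')(-6, Pow(-5, 2))), 386), 2) = Pow(Add(-8, 386), 2) = Pow(378, 2) = 142884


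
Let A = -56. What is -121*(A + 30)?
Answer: 3146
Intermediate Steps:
-121*(A + 30) = -121*(-56 + 30) = -121*(-26) = 3146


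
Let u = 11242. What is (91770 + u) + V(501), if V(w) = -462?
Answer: 102550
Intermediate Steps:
(91770 + u) + V(501) = (91770 + 11242) - 462 = 103012 - 462 = 102550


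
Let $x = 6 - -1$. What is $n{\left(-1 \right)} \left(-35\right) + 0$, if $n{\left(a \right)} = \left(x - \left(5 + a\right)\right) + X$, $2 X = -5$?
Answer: $- \frac{35}{2} \approx -17.5$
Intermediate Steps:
$X = - \frac{5}{2}$ ($X = \frac{1}{2} \left(-5\right) = - \frac{5}{2} \approx -2.5$)
$x = 7$ ($x = 6 + 1 = 7$)
$n{\left(a \right)} = - \frac{1}{2} - a$ ($n{\left(a \right)} = \left(7 - \left(5 + a\right)\right) - \frac{5}{2} = \left(2 - a\right) - \frac{5}{2} = - \frac{1}{2} - a$)
$n{\left(-1 \right)} \left(-35\right) + 0 = \left(- \frac{1}{2} - -1\right) \left(-35\right) + 0 = \left(- \frac{1}{2} + 1\right) \left(-35\right) + 0 = \frac{1}{2} \left(-35\right) + 0 = - \frac{35}{2} + 0 = - \frac{35}{2}$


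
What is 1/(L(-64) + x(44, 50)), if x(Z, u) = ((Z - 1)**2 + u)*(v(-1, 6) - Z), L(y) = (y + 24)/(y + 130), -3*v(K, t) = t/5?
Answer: -165/13912174 ≈ -1.1860e-5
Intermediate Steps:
v(K, t) = -t/15 (v(K, t) = -t/(3*5) = -t/15)
L(y) = (24 + y)/(130 + y)
x(Z, u) = (-2/5 - Z)*(u + (-1 + Z)**2) (x(Z, u) = ((Z - 1)**2 + u)*(-1/15*6 - Z) = ((-1 + Z)**2 + u)*(-2/5 - Z) = (u + (-1 + Z)**2)*(-2/5 - Z) = (-2/5 - Z)*(u + (-1 + Z)**2))
1/(L(-64) + x(44, 50)) = 1/((24 - 64)/(130 - 64) + (-2/5 - 1*44**3 - 2/5*50 - 1/5*44 + (8/5)*44**2 - 1*44*50)) = 1/(-40/66 + (-2/5 - 1*85184 - 20 - 44/5 + (8/5)*1936 - 2200)) = 1/((1/66)*(-40) + (-2/5 - 85184 - 20 - 44/5 + 15488/5 - 2200)) = 1/(-20/33 - 421578/5) = 1/(-13912174/165) = -165/13912174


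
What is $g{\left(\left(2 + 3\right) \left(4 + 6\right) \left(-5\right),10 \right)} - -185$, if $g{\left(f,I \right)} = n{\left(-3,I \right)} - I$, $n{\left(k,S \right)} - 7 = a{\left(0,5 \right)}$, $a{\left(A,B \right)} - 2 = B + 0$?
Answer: $189$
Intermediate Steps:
$a{\left(A,B \right)} = 2 + B$ ($a{\left(A,B \right)} = 2 + \left(B + 0\right) = 2 + B$)
$n{\left(k,S \right)} = 14$ ($n{\left(k,S \right)} = 7 + \left(2 + 5\right) = 7 + 7 = 14$)
$g{\left(f,I \right)} = 14 - I$
$g{\left(\left(2 + 3\right) \left(4 + 6\right) \left(-5\right),10 \right)} - -185 = \left(14 - 10\right) - -185 = \left(14 - 10\right) + 185 = 4 + 185 = 189$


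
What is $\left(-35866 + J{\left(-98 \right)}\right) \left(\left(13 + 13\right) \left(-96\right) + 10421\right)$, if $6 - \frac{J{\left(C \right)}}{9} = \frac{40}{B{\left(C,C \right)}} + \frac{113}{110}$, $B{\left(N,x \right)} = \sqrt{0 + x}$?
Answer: $- \frac{6245434145}{22} + \frac{1426500 i \sqrt{2}}{7} \approx -2.8388 \cdot 10^{8} + 2.882 \cdot 10^{5} i$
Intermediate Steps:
$B{\left(N,x \right)} = \sqrt{x}$
$J{\left(C \right)} = \frac{4923}{110} - \frac{360}{\sqrt{C}}$ ($J{\left(C \right)} = 54 - 9 \left(\frac{40}{\sqrt{C}} + \frac{113}{110}\right) = 54 - 9 \left(\frac{113}{110} + \frac{40}{\sqrt{C}}\right) = 54 - \left(\frac{1017}{110} + \frac{360}{\sqrt{C}}\right) = \frac{4923}{110} - \frac{360}{\sqrt{C}}$)
$\left(-35866 + J{\left(-98 \right)}\right) \left(\left(13 + 13\right) \left(-96\right) + 10421\right) = \left(-35866 + \left(\frac{4923}{110} - \frac{360}{7 i \sqrt{2}}\right)\right) \left(\left(13 + 13\right) \left(-96\right) + 10421\right) = \left(-35866 + \left(\frac{4923}{110} - 360 \left(- \frac{i \sqrt{2}}{14}\right)\right)\right) \left(26 \left(-96\right) + 10421\right) = \left(-35866 + \left(\frac{4923}{110} + \frac{180 i \sqrt{2}}{7}\right)\right) \left(-2496 + 10421\right) = \left(- \frac{3940337}{110} + \frac{180 i \sqrt{2}}{7}\right) 7925 = - \frac{6245434145}{22} + \frac{1426500 i \sqrt{2}}{7}$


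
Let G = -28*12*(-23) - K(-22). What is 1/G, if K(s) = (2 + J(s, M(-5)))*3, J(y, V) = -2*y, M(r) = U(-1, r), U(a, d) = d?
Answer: 1/7590 ≈ 0.00013175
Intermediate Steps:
M(r) = r
K(s) = 6 - 6*s (K(s) = (2 - 2*s)*3 = 6 - 6*s)
G = 7590 (G = -28*12*(-23) - (6 - 6*(-22)) = -336*(-23) - (6 + 132) = 7728 - 1*138 = 7728 - 138 = 7590)
1/G = 1/7590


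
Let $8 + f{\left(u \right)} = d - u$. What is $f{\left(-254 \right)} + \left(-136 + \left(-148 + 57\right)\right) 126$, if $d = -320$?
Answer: $-28676$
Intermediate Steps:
$f{\left(u \right)} = -328 - u$ ($f{\left(u \right)} = -8 - \left(320 + u\right) = -328 - u$)
$f{\left(-254 \right)} + \left(-136 + \left(-148 + 57\right)\right) 126 = \left(-328 - -254\right) + \left(-136 + \left(-148 + 57\right)\right) 126 = \left(-328 + 254\right) + \left(-136 - 91\right) 126 = -74 - 28602 = -28676$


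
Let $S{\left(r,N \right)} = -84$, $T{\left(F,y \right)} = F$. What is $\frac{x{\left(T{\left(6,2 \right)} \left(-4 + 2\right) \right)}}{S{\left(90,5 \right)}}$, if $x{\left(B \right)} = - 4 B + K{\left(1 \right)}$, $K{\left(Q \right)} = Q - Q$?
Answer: $- \frac{4}{7} \approx -0.57143$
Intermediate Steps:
$K{\left(Q \right)} = 0$
$x{\left(B \right)} = - 4 B$ ($x{\left(B \right)} = - 4 B + 0 = - 4 B$)
$\frac{x{\left(T{\left(6,2 \right)} \left(-4 + 2\right) \right)}}{S{\left(90,5 \right)}} = \frac{\left(-4\right) 6 \left(-4 + 2\right)}{-84} = - 4 \cdot 6 \left(-2\right) \left(- \frac{1}{84}\right) = \left(-4\right) \left(-12\right) \left(- \frac{1}{84}\right) = 48 \left(- \frac{1}{84}\right) = - \frac{4}{7}$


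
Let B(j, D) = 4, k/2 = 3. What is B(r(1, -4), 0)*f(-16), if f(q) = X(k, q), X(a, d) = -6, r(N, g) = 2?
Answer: -24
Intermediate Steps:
k = 6 (k = 2*3 = 6)
f(q) = -6
B(r(1, -4), 0)*f(-16) = 4*(-6) = -24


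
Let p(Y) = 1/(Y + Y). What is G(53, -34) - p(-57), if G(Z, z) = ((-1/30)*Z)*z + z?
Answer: 14863/570 ≈ 26.075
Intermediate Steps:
G(Z, z) = z - Z*z/30 (G(Z, z) = ((-1*1/30)*Z)*z + z = (-Z/30)*z + z = -Z*z/30 + z = z - Z*z/30)
p(Y) = 1/(2*Y)
G(53, -34) - p(-57) = (1/30)*(-34)*(30 - 1*53) - 1/(2*(-57)) = (1/30)*(-34)*(30 - 53) - (-1)/(2*57) = (1/30)*(-34)*(-23) - 1*(-1/114) = 391/15 + 1/114 = 14863/570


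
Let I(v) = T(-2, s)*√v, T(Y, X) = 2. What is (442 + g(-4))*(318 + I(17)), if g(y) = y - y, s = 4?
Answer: 140556 + 884*√17 ≈ 1.4420e+5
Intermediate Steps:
g(y) = 0
I(v) = 2*√v
(442 + g(-4))*(318 + I(17)) = (442 + 0)*(318 + 2*√17) = 442*(318 + 2*√17) = 140556 + 884*√17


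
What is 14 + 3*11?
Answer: 47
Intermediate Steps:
14 + 3*11 = 14 + 33 = 47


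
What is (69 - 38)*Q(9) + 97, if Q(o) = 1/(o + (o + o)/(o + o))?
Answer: 1001/10 ≈ 100.10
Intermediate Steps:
Q(o) = 1/(1 + o) (Q(o) = 1/(o + (2*o)/((2*o))) = 1/(o + (2*o)*(1/(2*o))) = 1/(o + 1) = 1/(1 + o))
(69 - 38)*Q(9) + 97 = (69 - 38)/(1 + 9) + 97 = 31/10 + 97 = 1001/10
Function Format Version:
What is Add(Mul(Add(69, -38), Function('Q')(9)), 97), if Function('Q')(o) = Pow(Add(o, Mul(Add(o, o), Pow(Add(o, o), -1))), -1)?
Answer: Rational(1001, 10) ≈ 100.10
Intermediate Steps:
Function('Q')(o) = Pow(Add(1, o), -1) (Function('Q')(o) = Pow(Add(o, Mul(Mul(2, o), Pow(Mul(2, o), -1))), -1) = Pow(Add(o, Mul(Mul(2, o), Mul(Rational(1, 2), Pow(o, -1)))), -1) = Pow(Add(o, 1), -1) = Pow(Add(1, o), -1))
Add(Mul(Add(69, -38), Function('Q')(9)), 97) = Add(Mul(Add(69, -38), Pow(Add(1, 9), -1)), 97) = Add(Mul(31, Pow(10, -1)), 97) = Add(Mul(31, Rational(1, 10)), 97) = Add(Rational(31, 10), 97) = Rational(1001, 10)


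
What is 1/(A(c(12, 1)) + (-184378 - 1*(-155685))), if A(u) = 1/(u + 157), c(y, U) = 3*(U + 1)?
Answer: -163/4676958 ≈ -3.4852e-5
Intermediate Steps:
c(y, U) = 3 + 3*U (c(y, U) = 3*(1 + U) = 3 + 3*U)
A(u) = 1/(157 + u)
1/(A(c(12, 1)) + (-184378 - 1*(-155685))) = 1/(1/(157 + (3 + 3*1)) + (-184378 - 1*(-155685))) = 1/(1/(157 + (3 + 3)) + (-184378 + 155685)) = 1/(1/(157 + 6) - 28693) = 1/(1/163 - 28693) = 1/(-4676958/163) = -163/4676958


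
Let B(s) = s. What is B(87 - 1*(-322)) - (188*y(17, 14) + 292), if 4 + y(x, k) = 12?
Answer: -1387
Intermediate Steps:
y(x, k) = 8 (y(x, k) = -4 + 12 = 8)
B(87 - 1*(-322)) - (188*y(17, 14) + 292) = (87 - 1*(-322)) - (188*8 + 292) = (87 + 322) - (1504 + 292) = 409 - 1*1796 = 409 - 1796 = -1387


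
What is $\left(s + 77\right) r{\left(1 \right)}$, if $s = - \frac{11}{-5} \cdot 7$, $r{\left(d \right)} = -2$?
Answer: $- \frac{924}{5} \approx -184.8$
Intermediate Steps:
$s = \frac{77}{5}$ ($s = \left(-11\right) \left(- \frac{1}{5}\right) 7 = \frac{11}{5} \cdot 7 = \frac{77}{5} \approx 15.4$)
$\left(s + 77\right) r{\left(1 \right)} = \left(\frac{77}{5} + 77\right) \left(-2\right) = \frac{462}{5} \left(-2\right) = - \frac{924}{5}$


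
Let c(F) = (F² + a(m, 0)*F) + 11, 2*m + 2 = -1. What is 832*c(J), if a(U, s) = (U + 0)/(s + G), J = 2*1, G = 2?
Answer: 11232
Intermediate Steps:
J = 2
m = -3/2 (m = -1 + (½)*(-1) = -1 - ½ = -3/2 ≈ -1.5000)
a(U, s) = U/(2 + s) (a(U, s) = (U + 0)/(s + 2) = U/(2 + s))
c(F) = 11 + F² - 3*F/4 (c(F) = (F² + (-3/(2*(2 + 0)))*F) + 11 = (F² + (-3/2/2)*F) + 11 = (F² + (-3/2*½)*F) + 11 = (F² - 3*F/4) + 11 = 11 + F² - 3*F/4)
832*c(J) = 832*(11 + 2² - ¾*2) = 832*(11 + 4 - 3/2) = 832*(27/2) = 11232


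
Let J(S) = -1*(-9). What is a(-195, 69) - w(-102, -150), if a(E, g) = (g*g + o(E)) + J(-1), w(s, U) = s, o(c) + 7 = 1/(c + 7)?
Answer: 914619/188 ≈ 4865.0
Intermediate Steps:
o(c) = -7 + 1/(7 + c) (o(c) = -7 + 1/(c + 7) = -7 + 1/(7 + c))
J(S) = 9
a(E, g) = 9 + g² + (-48 - 7*E)/(7 + E) (a(E, g) = (g*g + (-48 - 7*E)/(7 + E)) + 9 = (g² + (-48 - 7*E)/(7 + E)) + 9 = 9 + g² + (-48 - 7*E)/(7 + E))
a(-195, 69) - w(-102, -150) = (-48 - 7*(-195) + (7 - 195)*(9 + 69²))/(7 - 195) - 1*(-102) = (-48 + 1365 - 188*(9 + 4761))/(-188) + 102 = -(-48 + 1365 - 188*4770)/188 + 102 = -(-48 + 1365 - 896760)/188 + 102 = -1/188*(-895443) + 102 = 895443/188 + 102 = 914619/188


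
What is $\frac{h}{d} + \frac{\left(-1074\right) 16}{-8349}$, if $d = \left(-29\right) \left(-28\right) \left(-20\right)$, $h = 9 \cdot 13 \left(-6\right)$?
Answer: $\frac{47488193}{22597960} \approx 2.1014$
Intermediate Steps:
$h = -702$ ($h = 117 \left(-6\right) = -702$)
$d = -16240$ ($d = 812 \left(-20\right) = -16240$)
$\frac{h}{d} + \frac{\left(-1074\right) 16}{-8349} = - \frac{702}{-16240} + \frac{\left(-1074\right) 16}{-8349} = \left(-702\right) \left(- \frac{1}{16240}\right) - - \frac{5728}{2783} = \frac{351}{8120} + \frac{5728}{2783} = \frac{47488193}{22597960}$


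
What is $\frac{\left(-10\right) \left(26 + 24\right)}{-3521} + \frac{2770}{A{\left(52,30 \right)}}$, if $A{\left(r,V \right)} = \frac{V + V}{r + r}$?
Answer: $\frac{50717984}{10563} \approx 4801.5$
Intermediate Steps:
$A{\left(r,V \right)} = \frac{V}{r}$ ($A{\left(r,V \right)} = \frac{2 V}{2 r} = 2 V \frac{1}{2 r} = \frac{V}{r}$)
$\frac{\left(-10\right) \left(26 + 24\right)}{-3521} + \frac{2770}{A{\left(52,30 \right)}} = \frac{\left(-10\right) \left(26 + 24\right)}{-3521} + \frac{2770}{30 \cdot \frac{1}{52}} = \left(-10\right) 50 \left(- \frac{1}{3521}\right) + \frac{2770}{30 \cdot \frac{1}{52}} = \left(-500\right) \left(- \frac{1}{3521}\right) + \frac{2770}{\frac{15}{26}} = \frac{500}{3521} + 2770 \cdot \frac{26}{15} = \frac{500}{3521} + \frac{14404}{3} = \frac{50717984}{10563}$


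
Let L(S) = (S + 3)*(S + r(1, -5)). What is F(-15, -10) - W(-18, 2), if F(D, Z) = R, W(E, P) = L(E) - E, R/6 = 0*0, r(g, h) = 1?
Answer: -273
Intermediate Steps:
L(S) = (1 + S)*(3 + S) (L(S) = (S + 3)*(S + 1) = (3 + S)*(1 + S) = (1 + S)*(3 + S))
R = 0 (R = 6*(0*0) = 6*0 = 0)
W(E, P) = 3 + E² + 3*E (W(E, P) = (3 + E² + 4*E) - E = 3 + E² + 3*E)
F(D, Z) = 0
F(-15, -10) - W(-18, 2) = 0 - (3 + (-18)² + 3*(-18)) = 0 - (3 + 324 - 54) = 0 - 1*273 = 0 - 273 = -273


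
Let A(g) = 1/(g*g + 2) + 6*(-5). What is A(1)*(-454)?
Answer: 40406/3 ≈ 13469.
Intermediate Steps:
A(g) = -30 + 1/(2 + g²) (A(g) = 1/(g² + 2) - 30 = 1/(2 + g²) - 30 = -30 + 1/(2 + g²))
A(1)*(-454) = ((-59 - 30*1²)/(2 + 1²))*(-454) = ((-59 - 30*1)/(2 + 1))*(-454) = ((-59 - 30)/3)*(-454) = ((⅓)*(-89))*(-454) = -89/3*(-454) = 40406/3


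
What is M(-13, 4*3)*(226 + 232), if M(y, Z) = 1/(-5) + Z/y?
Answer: -33434/65 ≈ -514.37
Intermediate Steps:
M(y, Z) = -⅕ + Z/y (M(y, Z) = 1*(-⅕) + Z/y = -⅕ + Z/y)
M(-13, 4*3)*(226 + 232) = ((4*3 - ⅕*(-13))/(-13))*(226 + 232) = -(12 + 13/5)/13*458 = -1/13*73/5*458 = -73/65*458 = -33434/65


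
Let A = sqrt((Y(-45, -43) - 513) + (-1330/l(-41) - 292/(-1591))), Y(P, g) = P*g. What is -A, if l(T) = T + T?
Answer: -sqrt(6120524861339)/65231 ≈ -37.926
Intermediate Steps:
l(T) = 2*T
A = sqrt(6120524861339)/65231 (A = sqrt((-45*(-43) - 513) + (-1330/(2*(-41)) - 292/(-1591))) = sqrt((1935 - 513) + (-1330/(-82) - 292*(-1/1591))) = sqrt(1422 + (-1330*(-1/82) + 292/1591)) = sqrt(1422 + (665/41 + 292/1591)) = sqrt(1422 + 1069987/65231) = sqrt(93828469/65231) = sqrt(6120524861339)/65231 ≈ 37.926)
-A = -sqrt(6120524861339)/65231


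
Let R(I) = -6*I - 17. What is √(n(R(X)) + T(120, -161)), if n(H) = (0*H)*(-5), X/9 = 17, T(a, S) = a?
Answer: 2*√30 ≈ 10.954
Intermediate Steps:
X = 153 (X = 9*17 = 153)
R(I) = -17 - 6*I
n(H) = 0 (n(H) = 0*(-5) = 0)
√(n(R(X)) + T(120, -161)) = √(0 + 120) = √120 = 2*√30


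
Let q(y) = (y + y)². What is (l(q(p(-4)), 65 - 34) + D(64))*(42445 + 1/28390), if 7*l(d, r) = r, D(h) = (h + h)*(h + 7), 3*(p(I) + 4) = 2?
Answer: 10956499640071/28390 ≈ 3.8593e+8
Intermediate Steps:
p(I) = -10/3 (p(I) = -4 + (⅓)*2 = -4 + ⅔ = -10/3)
D(h) = 2*h*(7 + h) (D(h) = (2*h)*(7 + h) = 2*h*(7 + h))
q(y) = 4*y² (q(y) = (2*y)² = 4*y²)
l(d, r) = r/7
(l(q(p(-4)), 65 - 34) + D(64))*(42445 + 1/28390) = ((65 - 34)/7 + 2*64*(7 + 64))*(42445 + 1/28390) = ((⅐)*31 + 2*64*71)*(42445 + 1/28390) = (31/7 + 9088)*(1205013551/28390) = (63647/7)*(1205013551/28390) = 10956499640071/28390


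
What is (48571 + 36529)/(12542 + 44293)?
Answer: 17020/11367 ≈ 1.4973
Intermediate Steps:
(48571 + 36529)/(12542 + 44293) = 85100/56835 = 85100*(1/56835) = 17020/11367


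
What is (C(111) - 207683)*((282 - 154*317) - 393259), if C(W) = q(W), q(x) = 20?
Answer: 91744475085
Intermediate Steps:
C(W) = 20
(C(111) - 207683)*((282 - 154*317) - 393259) = (20 - 207683)*((282 - 154*317) - 393259) = -207663*((282 - 48818) - 393259) = -207663*(-48536 - 393259) = -207663*(-441795) = 91744475085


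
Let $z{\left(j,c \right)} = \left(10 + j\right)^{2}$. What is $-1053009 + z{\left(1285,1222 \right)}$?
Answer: $624016$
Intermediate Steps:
$-1053009 + z{\left(1285,1222 \right)} = -1053009 + \left(10 + 1285\right)^{2} = -1053009 + 1295^{2} = -1053009 + 1677025 = 624016$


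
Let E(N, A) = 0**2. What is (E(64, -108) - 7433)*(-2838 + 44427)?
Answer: -309131037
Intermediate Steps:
E(N, A) = 0
(E(64, -108) - 7433)*(-2838 + 44427) = (0 - 7433)*(-2838 + 44427) = -7433*41589 = -309131037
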